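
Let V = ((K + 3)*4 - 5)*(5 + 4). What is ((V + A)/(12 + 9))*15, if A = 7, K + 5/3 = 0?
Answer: 50/7 ≈ 7.1429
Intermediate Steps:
K = -5/3 (K = -5/3 + 0 = -5/3 ≈ -1.6667)
V = 3 (V = ((-5/3 + 3)*4 - 5)*(5 + 4) = ((4/3)*4 - 5)*9 = (16/3 - 5)*9 = (1/3)*9 = 3)
((V + A)/(12 + 9))*15 = ((3 + 7)/(12 + 9))*15 = (10/21)*15 = 50/7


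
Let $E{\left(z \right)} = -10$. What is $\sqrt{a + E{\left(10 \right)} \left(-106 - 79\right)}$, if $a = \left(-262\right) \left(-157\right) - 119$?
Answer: $\sqrt{42865} \approx 207.04$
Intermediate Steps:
$a = 41015$ ($a = 41134 - 119 = 41015$)
$\sqrt{a + E{\left(10 \right)} \left(-106 - 79\right)} = \sqrt{41015 - 10 \left(-106 - 79\right)} = \sqrt{41015 - -1850} = \sqrt{41015 + 1850} = \sqrt{42865}$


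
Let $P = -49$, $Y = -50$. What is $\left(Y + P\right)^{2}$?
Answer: $9801$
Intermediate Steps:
$\left(Y + P\right)^{2} = \left(-50 - 49\right)^{2} = \left(-99\right)^{2} = 9801$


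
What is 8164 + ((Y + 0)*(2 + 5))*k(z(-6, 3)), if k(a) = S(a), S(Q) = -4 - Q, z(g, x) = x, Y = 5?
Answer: 7919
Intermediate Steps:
k(a) = -4 - a
8164 + ((Y + 0)*(2 + 5))*k(z(-6, 3)) = 8164 + ((5 + 0)*(2 + 5))*(-4 - 1*3) = 8164 + (5*7)*(-4 - 3) = 8164 + 35*(-7) = 8164 - 245 = 7919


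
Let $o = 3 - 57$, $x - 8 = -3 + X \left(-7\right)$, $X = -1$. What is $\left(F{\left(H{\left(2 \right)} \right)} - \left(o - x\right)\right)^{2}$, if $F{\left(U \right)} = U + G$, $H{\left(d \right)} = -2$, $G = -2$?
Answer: $3844$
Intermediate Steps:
$F{\left(U \right)} = -2 + U$ ($F{\left(U \right)} = U - 2 = -2 + U$)
$x = 12$ ($x = 8 - -4 = 8 + \left(-3 + 7\right) = 8 + 4 = 12$)
$o = -54$ ($o = 3 - 57 = -54$)
$\left(F{\left(H{\left(2 \right)} \right)} - \left(o - x\right)\right)^{2} = \left(\left(-2 - 2\right) + \left(12 - -54\right)\right)^{2} = \left(-4 + \left(12 + 54\right)\right)^{2} = \left(-4 + 66\right)^{2} = 62^{2} = 3844$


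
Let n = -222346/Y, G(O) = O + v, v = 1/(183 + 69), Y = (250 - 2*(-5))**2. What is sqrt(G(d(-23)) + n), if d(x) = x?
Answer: I*sqrt(783603086)/5460 ≈ 5.1269*I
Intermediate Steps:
Y = 67600 (Y = (250 + 10)**2 = 260**2 = 67600)
v = 1/252 ≈ 0.0039683
G(O) = 1/252 + O (G(O) = O + 1/252 = 1/252 + O)
n = -111173/33800 (n = -222346/67600 = -222346*1/67600 = -111173/33800 ≈ -3.2891)
sqrt(G(d(-23)) + n) = sqrt((1/252 - 23) - 111173/33800) = sqrt(-5795/252 - 111173/33800) = sqrt(-55971649/2129400) = I*sqrt(783603086)/5460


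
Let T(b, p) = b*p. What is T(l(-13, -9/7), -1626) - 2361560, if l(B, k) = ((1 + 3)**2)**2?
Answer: -2777816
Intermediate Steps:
l(B, k) = 256 (l(B, k) = (4**2)**2 = 16**2 = 256)
T(l(-13, -9/7), -1626) - 2361560 = 256*(-1626) - 2361560 = -416256 - 2361560 = -2777816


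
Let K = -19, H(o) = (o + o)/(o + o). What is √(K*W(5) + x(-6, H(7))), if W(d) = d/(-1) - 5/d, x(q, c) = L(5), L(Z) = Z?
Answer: √119 ≈ 10.909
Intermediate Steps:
H(o) = 1 (H(o) = (2*o)/((2*o)) = (2*o)*(1/(2*o)) = 1)
x(q, c) = 5
W(d) = -d - 5/d (W(d) = d*(-1) - 5/d = -d - 5/d)
√(K*W(5) + x(-6, H(7))) = √(-19*(-1*5 - 5/5) + 5) = √(-19*(-5 - 5*⅕) + 5) = √(-19*(-5 - 1) + 5) = √(-19*(-6) + 5) = √(114 + 5) = √119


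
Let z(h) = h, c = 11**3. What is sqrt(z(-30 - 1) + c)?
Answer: 10*sqrt(13) ≈ 36.056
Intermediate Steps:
c = 1331
sqrt(z(-30 - 1) + c) = sqrt((-30 - 1) + 1331) = sqrt(-31 + 1331) = sqrt(1300) = 10*sqrt(13)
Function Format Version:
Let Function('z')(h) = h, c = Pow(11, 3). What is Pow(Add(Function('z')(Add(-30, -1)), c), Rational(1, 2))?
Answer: Mul(10, Pow(13, Rational(1, 2))) ≈ 36.056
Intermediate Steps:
c = 1331
Pow(Add(Function('z')(Add(-30, -1)), c), Rational(1, 2)) = Pow(Add(Add(-30, -1), 1331), Rational(1, 2)) = Pow(Add(-31, 1331), Rational(1, 2)) = Pow(1300, Rational(1, 2)) = Mul(10, Pow(13, Rational(1, 2)))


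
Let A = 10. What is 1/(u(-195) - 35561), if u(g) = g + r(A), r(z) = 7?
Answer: -1/35749 ≈ -2.7973e-5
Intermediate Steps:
u(g) = 7 + g (u(g) = g + 7 = 7 + g)
1/(u(-195) - 35561) = 1/((7 - 195) - 35561) = 1/(-188 - 35561) = 1/(-35749) = -1/35749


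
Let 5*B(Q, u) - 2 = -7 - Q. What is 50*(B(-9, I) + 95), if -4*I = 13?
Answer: 4790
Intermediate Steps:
I = -13/4 (I = -¼*13 = -13/4 ≈ -3.2500)
B(Q, u) = -1 - Q/5 (B(Q, u) = ⅖ + (-7 - Q)/5 = ⅖ + (-7/5 - Q/5) = -1 - Q/5)
50*(B(-9, I) + 95) = 50*((-1 - ⅕*(-9)) + 95) = 50*((-1 + 9/5) + 95) = 50*(⅘ + 95) = 50*(479/5) = 4790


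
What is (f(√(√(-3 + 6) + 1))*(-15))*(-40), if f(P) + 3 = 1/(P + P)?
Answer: -1800 + 300/√(1 + √3) ≈ -1618.5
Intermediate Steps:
f(P) = -3 + 1/(2*P) (f(P) = -3 + 1/(P + P) = -3 + 1/(2*P))
(f(√(√(-3 + 6) + 1))*(-15))*(-40) = ((-3 + 1/(2*(√(√(-3 + 6) + 1))))*(-15))*(-40) = ((-3 + 1/(2*(√(√3 + 1))))*(-15))*(-40) = ((-3 + 1/(2*(√(1 + √3))))*(-15))*(-40) = ((-3 + 1/(2*√(1 + √3)))*(-15))*(-40) = (45 - 15/(2*√(1 + √3)))*(-40) = -1800 + 300/√(1 + √3)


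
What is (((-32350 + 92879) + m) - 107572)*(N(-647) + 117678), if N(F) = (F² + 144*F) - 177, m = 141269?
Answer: 41736652892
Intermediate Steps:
N(F) = -177 + F² + 144*F
(((-32350 + 92879) + m) - 107572)*(N(-647) + 117678) = (((-32350 + 92879) + 141269) - 107572)*((-177 + (-647)² + 144*(-647)) + 117678) = ((60529 + 141269) - 107572)*((-177 + 418609 - 93168) + 117678) = (201798 - 107572)*(325264 + 117678) = 94226*442942 = 41736652892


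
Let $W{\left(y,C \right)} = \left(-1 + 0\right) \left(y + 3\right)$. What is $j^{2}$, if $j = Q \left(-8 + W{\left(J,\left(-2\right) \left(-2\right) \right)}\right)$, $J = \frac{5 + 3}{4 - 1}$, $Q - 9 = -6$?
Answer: $1681$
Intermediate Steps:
$Q = 3$ ($Q = 9 - 6 = 3$)
$J = \frac{8}{3} \approx 2.6667$
$W{\left(y,C \right)} = -3 - y$ ($W{\left(y,C \right)} = - (3 + y) = -3 - y$)
$j = -41$ ($j = 3 \left(-8 - \frac{17}{3}\right) = 3 \left(- \frac{41}{3}\right) = -41$)
$j^{2} = \left(-41\right)^{2} = 1681$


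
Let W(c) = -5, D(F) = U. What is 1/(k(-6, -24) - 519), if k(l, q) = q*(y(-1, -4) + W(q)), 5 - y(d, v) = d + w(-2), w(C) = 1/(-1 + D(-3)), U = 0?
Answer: -1/567 ≈ -0.0017637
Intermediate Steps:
D(F) = 0
w(C) = -1 (w(C) = 1/(-1 + 0) = 1/(-1) = -1)
y(d, v) = 6 - d (y(d, v) = 5 - (d - 1) = 5 - (-1 + d) = 5 + (1 - d) = 6 - d)
k(l, q) = 2*q (k(l, q) = q*((6 - 1*(-1)) - 5) = q*((6 + 1) - 5) = q*(7 - 5) = q*2 = 2*q)
1/(k(-6, -24) - 519) = 1/(2*(-24) - 519) = 1/(-48 - 519) = 1/(-567) = -1/567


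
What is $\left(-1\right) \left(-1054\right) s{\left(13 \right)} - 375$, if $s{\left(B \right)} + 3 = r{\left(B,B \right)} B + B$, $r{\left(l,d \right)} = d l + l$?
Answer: $2503929$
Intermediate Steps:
$r{\left(l,d \right)} = l + d l$
$s{\left(B \right)} = -3 + B + B^{2} \left(1 + B\right)$ ($s{\left(B \right)} = -3 + \left(B \left(1 + B\right) B + B\right) = -3 + \left(B^{2} \left(1 + B\right) + B\right) = -3 + \left(B + B^{2} \left(1 + B\right)\right) = -3 + B + B^{2} \left(1 + B\right)$)
$\left(-1\right) \left(-1054\right) s{\left(13 \right)} - 375 = \left(-1\right) \left(-1054\right) \left(-3 + 13 + 13^{2} \left(1 + 13\right)\right) - 375 = 1054 \left(-3 + 13 + 169 \cdot 14\right) - 375 = 1054 \left(-3 + 13 + 2366\right) - 375 = 1054 \cdot 2376 - 375 = 2504304 - 375 = 2503929$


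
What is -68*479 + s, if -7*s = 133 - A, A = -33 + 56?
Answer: -228114/7 ≈ -32588.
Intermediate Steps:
A = 23
s = -110/7 (s = -(133 - 1*23)/7 = -(133 - 23)/7 = -1/7*110 = -110/7 ≈ -15.714)
-68*479 + s = -68*479 - 110/7 = -32572 - 110/7 = -228114/7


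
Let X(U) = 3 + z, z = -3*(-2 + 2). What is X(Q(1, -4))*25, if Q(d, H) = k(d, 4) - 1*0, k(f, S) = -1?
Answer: 75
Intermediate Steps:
z = 0 (z = -3*0 = 0)
Q(d, H) = -1 (Q(d, H) = -1 - 1*0 = -1 + 0 = -1)
X(U) = 3 (X(U) = 3 + 0 = 3)
X(Q(1, -4))*25 = 3*25 = 75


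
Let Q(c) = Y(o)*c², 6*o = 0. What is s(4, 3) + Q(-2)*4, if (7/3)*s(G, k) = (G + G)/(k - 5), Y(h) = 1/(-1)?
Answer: -124/7 ≈ -17.714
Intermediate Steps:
o = 0 (o = (⅙)*0 = 0)
Y(h) = -1
s(G, k) = 6*G/(7*(-5 + k)) (s(G, k) = 3*((G + G)/(k - 5))/7 = 3*((2*G)/(-5 + k))/7 = 3*(2*G/(-5 + k))/7 = 6*G/(7*(-5 + k)))
Q(c) = -c²
s(4, 3) + Q(-2)*4 = (6/7)*4/(-5 + 3) - 1*(-2)²*4 = (6/7)*4/(-2) - 1*4*4 = (6/7)*4*(-½) - 4*4 = -12/7 - 16 = -124/7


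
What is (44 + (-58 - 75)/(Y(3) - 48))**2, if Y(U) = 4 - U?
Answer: 4844401/2209 ≈ 2193.0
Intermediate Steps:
(44 + (-58 - 75)/(Y(3) - 48))**2 = (44 + (-58 - 75)/((4 - 1*3) - 48))**2 = (44 - 133/((4 - 3) - 48))**2 = (44 - 133/(1 - 48))**2 = (44 - 133/(-47))**2 = (44 - 133*(-1/47))**2 = (44 + 133/47)**2 = (2201/47)**2 = 4844401/2209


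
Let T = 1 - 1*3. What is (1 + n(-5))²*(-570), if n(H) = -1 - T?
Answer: -2280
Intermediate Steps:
T = -2 (T = 1 - 3 = -2)
n(H) = 1 (n(H) = -1 - 1*(-2) = -1 + 2 = 1)
(1 + n(-5))²*(-570) = (1 + 1)²*(-570) = 2²*(-570) = 4*(-570) = -2280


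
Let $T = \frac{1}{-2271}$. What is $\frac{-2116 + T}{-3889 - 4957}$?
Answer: $\frac{4805437}{20089266} \approx 0.2392$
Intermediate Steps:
$T = - \frac{1}{2271} \approx -0.00044033$
$\frac{-2116 + T}{-3889 - 4957} = \frac{-2116 - \frac{1}{2271}}{-3889 - 4957} = - \frac{4805437}{2271 \left(-8846\right)} = \left(- \frac{4805437}{2271}\right) \left(- \frac{1}{8846}\right) = \frac{4805437}{20089266}$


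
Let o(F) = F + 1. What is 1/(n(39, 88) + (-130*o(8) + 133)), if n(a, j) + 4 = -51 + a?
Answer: -1/1053 ≈ -0.00094967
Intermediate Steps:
o(F) = 1 + F
n(a, j) = -55 + a (n(a, j) = -4 + (-51 + a) = -55 + a)
1/(n(39, 88) + (-130*o(8) + 133)) = 1/((-55 + 39) + (-130*(1 + 8) + 133)) = 1/(-16 + (-130*9 + 133)) = 1/(-16 + (-1170 + 133)) = 1/(-16 - 1037) = 1/(-1053) = -1/1053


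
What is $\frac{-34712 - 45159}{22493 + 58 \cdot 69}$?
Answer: $- \frac{79871}{26495} \approx -3.0146$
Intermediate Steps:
$\frac{-34712 - 45159}{22493 + 58 \cdot 69} = - \frac{79871}{22493 + 4002} = - \frac{79871}{26495}$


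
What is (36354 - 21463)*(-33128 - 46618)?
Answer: -1187497686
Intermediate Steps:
(36354 - 21463)*(-33128 - 46618) = 14891*(-79746) = -1187497686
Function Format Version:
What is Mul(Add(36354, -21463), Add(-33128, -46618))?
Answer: -1187497686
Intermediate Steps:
Mul(Add(36354, -21463), Add(-33128, -46618)) = Mul(14891, -79746) = -1187497686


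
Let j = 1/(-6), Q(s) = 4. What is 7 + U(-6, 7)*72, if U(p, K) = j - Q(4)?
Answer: -293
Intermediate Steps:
j = -⅙ ≈ -0.16667
U(p, K) = -25/6 (U(p, K) = -⅙ - 1*4 = -⅙ - 4 = -25/6)
7 + U(-6, 7)*72 = 7 - 25/6*72 = 7 - 300 = -293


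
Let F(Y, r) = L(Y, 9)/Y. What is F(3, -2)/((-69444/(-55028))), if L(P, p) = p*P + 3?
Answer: 137570/17361 ≈ 7.9241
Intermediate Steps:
L(P, p) = 3 + P*p (L(P, p) = P*p + 3 = 3 + P*p)
F(Y, r) = (3 + 9*Y)/Y (F(Y, r) = (3 + Y*9)/Y = (3 + 9*Y)/Y)
F(3, -2)/((-69444/(-55028))) = (9 + 3/3)/((-69444/(-55028))) = (9 + 3*(⅓))/((-69444*(-1/55028))) = (9 + 1)/(17361/13757) = 10*(13757/17361) = 137570/17361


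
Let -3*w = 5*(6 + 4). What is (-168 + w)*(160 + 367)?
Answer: -291958/3 ≈ -97319.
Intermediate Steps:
w = -50/3 (w = -5*(6 + 4)/3 = -5*10/3 = -⅓*50 = -50/3 ≈ -16.667)
(-168 + w)*(160 + 367) = (-168 - 50/3)*(160 + 367) = -554/3*527 = -291958/3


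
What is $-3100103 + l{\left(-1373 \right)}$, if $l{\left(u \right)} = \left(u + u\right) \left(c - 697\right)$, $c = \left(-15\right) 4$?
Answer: $-1021381$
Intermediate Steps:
$c = -60$
$l{\left(u \right)} = - 1514 u$ ($l{\left(u \right)} = \left(u + u\right) \left(-60 - 697\right) = 2 u \left(-757\right) = - 1514 u$)
$-3100103 + l{\left(-1373 \right)} = -3100103 - -2078722 = -3100103 + 2078722 = -1021381$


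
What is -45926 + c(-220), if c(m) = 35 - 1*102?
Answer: -45993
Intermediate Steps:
c(m) = -67 (c(m) = 35 - 102 = -67)
-45926 + c(-220) = -45926 - 67 = -45993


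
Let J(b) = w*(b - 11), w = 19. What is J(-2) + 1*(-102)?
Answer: -349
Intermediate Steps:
J(b) = -209 + 19*b (J(b) = 19*(b - 11) = 19*(-11 + b) = -209 + 19*b)
J(-2) + 1*(-102) = (-209 + 19*(-2)) + 1*(-102) = (-209 - 38) - 102 = -247 - 102 = -349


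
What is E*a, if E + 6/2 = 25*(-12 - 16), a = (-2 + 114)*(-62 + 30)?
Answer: 2519552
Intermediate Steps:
a = -3584 (a = 112*(-32) = -3584)
E = -703 (E = -3 + 25*(-12 - 16) = -3 + 25*(-28) = -3 - 700 = -703)
E*a = -703*(-3584) = 2519552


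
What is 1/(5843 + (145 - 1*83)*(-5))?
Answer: 1/5533 ≈ 0.00018073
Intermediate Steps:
1/(5843 + (145 - 1*83)*(-5)) = 1/(5843 + (145 - 83)*(-5)) = 1/(5843 + 62*(-5)) = 1/(5843 - 310) = 1/5533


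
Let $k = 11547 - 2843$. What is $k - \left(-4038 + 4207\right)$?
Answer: $8535$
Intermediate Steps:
$k = 8704$
$k - \left(-4038 + 4207\right) = 8704 - \left(-4038 + 4207\right) = 8704 - 169 = 8535$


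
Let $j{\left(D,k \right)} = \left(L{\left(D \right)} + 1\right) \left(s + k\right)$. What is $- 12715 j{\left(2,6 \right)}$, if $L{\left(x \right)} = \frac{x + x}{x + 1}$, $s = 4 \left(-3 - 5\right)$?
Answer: $\frac{2314130}{3} \approx 7.7138 \cdot 10^{5}$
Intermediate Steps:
$s = -32$ ($s = 4 \left(-8\right) = -32$)
$L{\left(x \right)} = \frac{2 x}{1 + x}$
$j{\left(D,k \right)} = \left(1 + \frac{2 D}{1 + D}\right) \left(-32 + k\right)$ ($j{\left(D,k \right)} = \left(\frac{2 D}{1 + D} + 1\right) \left(-32 + k\right) = \left(1 + \frac{2 D}{1 + D}\right) \left(-32 + k\right)$)
$- 12715 j{\left(2,6 \right)} = - 12715 \frac{-32 + 6 - 192 + 3 \cdot 2 \cdot 6}{1 + 2} = - 12715 \frac{-32 + 6 - 192 + 36}{3} = - 12715 \cdot \frac{1}{3} \left(-182\right) = \left(-12715\right) \left(- \frac{182}{3}\right) = \frac{2314130}{3}$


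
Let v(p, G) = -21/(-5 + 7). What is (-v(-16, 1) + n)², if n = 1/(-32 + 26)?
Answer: 961/9 ≈ 106.78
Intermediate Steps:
v(p, G) = -21/2
n = -⅙ (n = 1/(-6) = -⅙ ≈ -0.16667)
(-v(-16, 1) + n)² = (-1*(-21/2) - ⅙)² = (21/2 - ⅙)² = (31/3)² = 961/9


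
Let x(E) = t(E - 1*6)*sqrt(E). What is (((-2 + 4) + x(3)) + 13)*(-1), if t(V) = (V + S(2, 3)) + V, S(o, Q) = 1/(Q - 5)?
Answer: -15 + 13*sqrt(3)/2 ≈ -3.7417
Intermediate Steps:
S(o, Q) = 1/(-5 + Q)
t(V) = -1/2 + 2*V (t(V) = (V + 1/(-5 + 3)) + V = (V + 1/(-2)) + V = (V - 1/2) + V = (-1/2 + V) + V = -1/2 + 2*V)
x(E) = sqrt(E)*(-25/2 + 2*E) (x(E) = (-1/2 + 2*(E - 1*6))*sqrt(E) = (-1/2 + 2*(E - 6))*sqrt(E) = (-1/2 + 2*(-6 + E))*sqrt(E) = (-1/2 + (-12 + 2*E))*sqrt(E) = (-25/2 + 2*E)*sqrt(E) = sqrt(E)*(-25/2 + 2*E))
(((-2 + 4) + x(3)) + 13)*(-1) = (((-2 + 4) + sqrt(3)*(-25 + 4*3)/2) + 13)*(-1) = ((2 + sqrt(3)*(-25 + 12)/2) + 13)*(-1) = ((2 + (1/2)*sqrt(3)*(-13)) + 13)*(-1) = ((2 - 13*sqrt(3)/2) + 13)*(-1) = (15 - 13*sqrt(3)/2)*(-1) = -15 + 13*sqrt(3)/2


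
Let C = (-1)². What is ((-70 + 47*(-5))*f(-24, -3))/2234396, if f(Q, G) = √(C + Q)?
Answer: -305*I*√23/2234396 ≈ -0.00065464*I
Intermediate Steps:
C = 1
f(Q, G) = √(1 + Q)
((-70 + 47*(-5))*f(-24, -3))/2234396 = ((-70 + 47*(-5))*√(1 - 24))/2234396 = ((-70 - 235)*√(-23))*(1/2234396) = -305*I*√23*(1/2234396) = -305*I*√23/2234396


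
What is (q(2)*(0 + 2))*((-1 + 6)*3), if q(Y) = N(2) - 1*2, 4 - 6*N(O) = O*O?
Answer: -60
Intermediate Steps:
N(O) = ⅔ - O²/6 (N(O) = ⅔ - O*O/6 = ⅔ - O²/6)
q(Y) = -2 (q(Y) = (⅔ - ⅙*2²) - 1*2 = (⅔ - ⅙*4) - 2 = (⅔ - ⅔) - 2 = 0 - 2 = -2)
(q(2)*(0 + 2))*((-1 + 6)*3) = (-2*(0 + 2))*((-1 + 6)*3) = (-2*2)*(5*3) = -4*15 = -60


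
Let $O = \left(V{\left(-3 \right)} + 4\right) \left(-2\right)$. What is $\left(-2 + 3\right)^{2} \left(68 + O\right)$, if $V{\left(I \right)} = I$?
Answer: $66$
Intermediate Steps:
$O = -2$ ($O = \left(-3 + 4\right) \left(-2\right) = 1 \left(-2\right) = -2$)
$\left(-2 + 3\right)^{2} \left(68 + O\right) = \left(-2 + 3\right)^{2} \left(68 - 2\right) = 1^{2} \cdot 66 = 1 \cdot 66 = 66$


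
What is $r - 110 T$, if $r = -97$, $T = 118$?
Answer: $-13077$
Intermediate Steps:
$r - 110 T = -97 - 12980 = -13077$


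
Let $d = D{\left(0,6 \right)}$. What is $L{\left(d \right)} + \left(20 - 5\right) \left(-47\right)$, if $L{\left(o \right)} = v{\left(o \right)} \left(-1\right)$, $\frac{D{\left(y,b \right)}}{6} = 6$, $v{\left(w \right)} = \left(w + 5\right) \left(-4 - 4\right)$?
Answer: $-377$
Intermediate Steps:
$v{\left(w \right)} = -40 - 8 w$ ($v{\left(w \right)} = \left(5 + w\right) \left(-8\right) = -40 - 8 w$)
$D{\left(y,b \right)} = 36$ ($D{\left(y,b \right)} = 6 \cdot 6 = 36$)
$d = 36$
$L{\left(o \right)} = 40 + 8 o$ ($L{\left(o \right)} = \left(-40 - 8 o\right) \left(-1\right) = 40 + 8 o$)
$L{\left(d \right)} + \left(20 - 5\right) \left(-47\right) = \left(40 + 8 \cdot 36\right) + \left(20 - 5\right) \left(-47\right) = \left(40 + 288\right) + \left(20 - 5\right) \left(-47\right) = 328 + 15 \left(-47\right) = 328 - 705 = -377$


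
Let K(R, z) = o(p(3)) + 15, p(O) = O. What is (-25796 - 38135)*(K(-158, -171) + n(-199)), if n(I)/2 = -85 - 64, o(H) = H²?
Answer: 17517094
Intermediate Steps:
n(I) = -298 (n(I) = 2*(-85 - 64) = 2*(-149) = -298)
K(R, z) = 24 (K(R, z) = 3² + 15 = 9 + 15 = 24)
(-25796 - 38135)*(K(-158, -171) + n(-199)) = (-25796 - 38135)*(24 - 298) = -63931*(-274) = 17517094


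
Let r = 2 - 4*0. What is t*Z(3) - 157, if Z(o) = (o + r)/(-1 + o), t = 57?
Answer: -29/2 ≈ -14.500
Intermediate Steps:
r = 2 (r = 2 + 0 = 2)
Z(o) = (2 + o)/(-1 + o) (Z(o) = (o + 2)/(-1 + o) = (2 + o)/(-1 + o))
t*Z(3) - 157 = 57*((2 + 3)/(-1 + 3)) - 157 = 57*(5/2) - 157 = 285/2 - 157 = -29/2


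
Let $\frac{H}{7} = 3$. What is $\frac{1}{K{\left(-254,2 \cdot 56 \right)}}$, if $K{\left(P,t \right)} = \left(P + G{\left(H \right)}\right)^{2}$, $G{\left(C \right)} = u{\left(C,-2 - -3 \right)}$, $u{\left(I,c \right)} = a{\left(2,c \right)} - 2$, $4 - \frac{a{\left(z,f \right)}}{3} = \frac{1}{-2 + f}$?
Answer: $\frac{1}{58081} \approx 1.7217 \cdot 10^{-5}$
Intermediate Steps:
$H = 21$ ($H = 7 \cdot 3 = 21$)
$a{\left(z,f \right)} = 12 - \frac{3}{-2 + f}$
$u{\left(I,c \right)} = -2 + \frac{3 \left(-9 + 4 c\right)}{-2 + c}$ ($u{\left(I,c \right)} = \frac{3 \left(-9 + 4 c\right)}{-2 + c} - 2 = -2 + \frac{3 \left(-9 + 4 c\right)}{-2 + c}$)
$G{\left(C \right)} = 13$ ($G{\left(C \right)} = \frac{-23 + 10 \left(-2 - -3\right)}{-2 - -1} = \frac{-23 + 10 \left(-2 + 3\right)}{-2 + \left(-2 + 3\right)} = \frac{-23 + 10 \cdot 1}{-2 + 1} = \frac{-23 + 10}{-1} = \left(-1\right) \left(-13\right) = 13$)
$K{\left(P,t \right)} = \left(13 + P\right)^{2}$ ($K{\left(P,t \right)} = \left(P + 13\right)^{2} = \left(13 + P\right)^{2}$)
$\frac{1}{K{\left(-254,2 \cdot 56 \right)}} = \frac{1}{\left(13 - 254\right)^{2}} = \frac{1}{\left(-241\right)^{2}} = \frac{1}{58081}$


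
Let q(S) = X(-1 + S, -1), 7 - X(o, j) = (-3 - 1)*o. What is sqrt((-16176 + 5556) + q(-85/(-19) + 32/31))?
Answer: I*sqrt(3675619749)/589 ≈ 102.93*I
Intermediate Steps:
X(o, j) = 7 + 4*o (X(o, j) = 7 - (-3 - 1)*o = 7 - (-4)*o = 7 + 4*o)
q(S) = 3 + 4*S (q(S) = 7 + 4*(-1 + S) = 7 + (-4 + 4*S) = 3 + 4*S)
sqrt((-16176 + 5556) + q(-85/(-19) + 32/31)) = sqrt((-16176 + 5556) + (3 + 4*(-85/(-19) + 32/31))) = sqrt(-10620 + (3 + 4*(-85*(-1/19) + 32*(1/31)))) = sqrt(-10620 + (3 + 4*(85/19 + 32/31))) = sqrt(-10620 + (3 + 4*(3243/589))) = sqrt(-10620 + (3 + 12972/589)) = sqrt(-10620 + 14739/589) = sqrt(-6240441/589) = I*sqrt(3675619749)/589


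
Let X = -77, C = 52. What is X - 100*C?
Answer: -5277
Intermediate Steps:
X - 100*C = -77 - 100*52 = -77 - 5200 = -5277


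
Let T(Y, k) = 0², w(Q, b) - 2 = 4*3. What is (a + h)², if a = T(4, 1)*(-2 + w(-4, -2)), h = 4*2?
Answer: 64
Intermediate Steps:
h = 8
w(Q, b) = 14 (w(Q, b) = 2 + 4*3 = 2 + 12 = 14)
T(Y, k) = 0
a = 0 (a = 0*(-2 + 14) = 0*12 = 0)
(a + h)² = (0 + 8)² = 8² = 64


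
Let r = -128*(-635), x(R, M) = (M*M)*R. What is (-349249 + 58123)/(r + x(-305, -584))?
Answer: 145563/51970400 ≈ 0.0028009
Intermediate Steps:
x(R, M) = R*M**2 (x(R, M) = M**2*R = R*M**2)
r = 81280
(-349249 + 58123)/(r + x(-305, -584)) = (-349249 + 58123)/(81280 - 305*(-584)**2) = -291126/(81280 - 305*341056) = -291126/(81280 - 104022080) = -291126/(-103940800) = -291126*(-1/103940800) = 145563/51970400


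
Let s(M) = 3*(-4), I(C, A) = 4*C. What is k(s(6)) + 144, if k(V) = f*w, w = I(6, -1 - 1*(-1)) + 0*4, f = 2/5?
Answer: 768/5 ≈ 153.60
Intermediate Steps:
s(M) = -12
f = ⅖ (f = 2*(⅕) = ⅖ ≈ 0.40000)
w = 24 (w = 4*6 + 0*4 = 24 + 0 = 24)
k(V) = 48/5 (k(V) = (⅖)*24 = 48/5)
k(s(6)) + 144 = 48/5 + 144 = 768/5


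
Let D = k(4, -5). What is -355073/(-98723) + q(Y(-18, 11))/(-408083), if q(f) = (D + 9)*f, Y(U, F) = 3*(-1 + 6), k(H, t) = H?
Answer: 11144615698/3099013693 ≈ 3.5962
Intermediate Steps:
Y(U, F) = 15 (Y(U, F) = 3*5 = 15)
D = 4
q(f) = 13*f (q(f) = (4 + 9)*f = 13*f)
-355073/(-98723) + q(Y(-18, 11))/(-408083) = -355073/(-98723) + (13*15)/(-408083) = -355073*(-1/98723) + 195*(-1/408083) = 355073/98723 - 15/31391 = 11144615698/3099013693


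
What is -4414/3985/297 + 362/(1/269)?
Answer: 115251240596/1183545 ≈ 97378.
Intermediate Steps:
-4414/3985/297 + 362/(1/269) = -4414*1/3985*(1/297) + 362/(1/269) = -4414/3985*1/297 + 362*269 = -4414/1183545 + 97378 = 115251240596/1183545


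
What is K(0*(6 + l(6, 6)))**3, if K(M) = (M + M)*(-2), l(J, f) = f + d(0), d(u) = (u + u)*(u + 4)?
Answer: 0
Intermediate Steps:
d(u) = 2*u*(4 + u) (d(u) = (2*u)*(4 + u) = 2*u*(4 + u))
l(J, f) = f (l(J, f) = f + 2*0*(4 + 0) = f + 2*0*4 = f + 0 = f)
K(M) = -4*M (K(M) = (2*M)*(-2) = -4*M)
K(0*(6 + l(6, 6)))**3 = (-0*(6 + 6))**3 = (-0*12)**3 = (-4*0)**3 = 0**3 = 0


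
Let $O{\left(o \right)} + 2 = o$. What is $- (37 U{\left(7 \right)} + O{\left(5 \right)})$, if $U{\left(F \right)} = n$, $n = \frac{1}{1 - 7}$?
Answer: $\frac{19}{6} \approx 3.1667$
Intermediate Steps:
$O{\left(o \right)} = -2 + o$
$n = - \frac{1}{6}$ ($n = \frac{1}{-6} = - \frac{1}{6} \approx -0.16667$)
$U{\left(F \right)} = - \frac{1}{6}$
$- (37 U{\left(7 \right)} + O{\left(5 \right)}) = - (37 \left(- \frac{1}{6}\right) + \left(-2 + 5\right)) = - (- \frac{37}{6} + 3) = \left(-1\right) \left(- \frac{19}{6}\right) = \frac{19}{6}$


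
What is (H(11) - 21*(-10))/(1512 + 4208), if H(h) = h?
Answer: 17/440 ≈ 0.038636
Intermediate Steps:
(H(11) - 21*(-10))/(1512 + 4208) = (11 - 21*(-10))/(1512 + 4208) = (11 + 210)/5720 = 221*(1/5720) = 17/440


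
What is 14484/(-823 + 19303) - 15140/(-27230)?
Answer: 802603/599060 ≈ 1.3398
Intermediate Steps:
14484/(-823 + 19303) - 15140/(-27230) = 14484/18480 - 15140*(-1/27230) = 14484*(1/18480) + 1514/2723 = 1207/1540 + 1514/2723 = 802603/599060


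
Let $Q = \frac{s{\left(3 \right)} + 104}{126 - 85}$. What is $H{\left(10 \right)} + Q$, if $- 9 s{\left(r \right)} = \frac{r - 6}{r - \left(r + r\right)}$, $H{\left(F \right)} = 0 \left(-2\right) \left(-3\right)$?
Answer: $\frac{935}{369} \approx 2.5339$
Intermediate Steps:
$H{\left(F \right)} = 0$ ($H{\left(F \right)} = 0 \left(-3\right) = 0$)
$s{\left(r \right)} = \frac{-6 + r}{9 r}$ ($s{\left(r \right)} = - \frac{\left(r - 6\right) \frac{1}{r - \left(r + r\right)}}{9} = - \frac{\left(-6 + r\right) \frac{1}{r - 2 r}}{9} = - \frac{\left(-6 + r\right) \frac{1}{\left(-1\right) r}}{9} = - \frac{\left(-6 + r\right) \left(- \frac{1}{r}\right)}{9} = - \frac{\left(-1\right) \frac{1}{r} \left(-6 + r\right)}{9} = \frac{-6 + r}{9 r}$)
$Q = \frac{935}{369}$ ($Q = \frac{\frac{-6 + 3}{9 \cdot 3} + 104}{126 - 85} = \frac{\frac{1}{9} \cdot \frac{1}{3} \left(-3\right) + 104}{41} = \left(- \frac{1}{9} + 104\right) \frac{1}{41} = \frac{935}{9} \cdot \frac{1}{41} = \frac{935}{369} \approx 2.5339$)
$H{\left(10 \right)} + Q = 0 + \frac{935}{369} = \frac{935}{369}$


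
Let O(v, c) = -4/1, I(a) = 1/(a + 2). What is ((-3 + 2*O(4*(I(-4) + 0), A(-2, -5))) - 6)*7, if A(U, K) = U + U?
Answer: -119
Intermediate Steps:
A(U, K) = 2*U
I(a) = 1/(2 + a)
O(v, c) = -4 (O(v, c) = -4*1 = -4)
((-3 + 2*O(4*(I(-4) + 0), A(-2, -5))) - 6)*7 = ((-3 + 2*(-4)) - 6)*7 = ((-3 - 8) - 6)*7 = (-11 - 6)*7 = -17*7 = -119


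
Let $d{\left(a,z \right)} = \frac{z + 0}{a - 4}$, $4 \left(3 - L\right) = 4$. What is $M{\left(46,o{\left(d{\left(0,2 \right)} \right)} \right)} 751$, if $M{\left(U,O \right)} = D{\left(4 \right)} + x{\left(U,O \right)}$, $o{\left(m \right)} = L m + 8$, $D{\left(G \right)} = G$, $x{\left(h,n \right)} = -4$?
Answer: $0$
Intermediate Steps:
$L = 2$ ($L = 3 - 1 = 2$)
$d{\left(a,z \right)} = \frac{z}{-4 + a}$
$o{\left(m \right)} = 8 + 2 m$ ($o{\left(m \right)} = 2 m + 8 = 8 + 2 m$)
$M{\left(U,O \right)} = 0$ ($M{\left(U,O \right)} = 4 - 4 = 0$)
$M{\left(46,o{\left(d{\left(0,2 \right)} \right)} \right)} 751 = 0 \cdot 751 = 0$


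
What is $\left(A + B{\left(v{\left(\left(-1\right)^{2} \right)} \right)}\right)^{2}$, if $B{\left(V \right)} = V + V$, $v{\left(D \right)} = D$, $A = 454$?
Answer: $207936$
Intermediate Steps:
$B{\left(V \right)} = 2 V$
$\left(A + B{\left(v{\left(\left(-1\right)^{2} \right)} \right)}\right)^{2} = \left(454 + 2 \left(-1\right)^{2}\right)^{2} = \left(454 + 2 \cdot 1\right)^{2} = \left(454 + 2\right)^{2} = 456^{2} = 207936$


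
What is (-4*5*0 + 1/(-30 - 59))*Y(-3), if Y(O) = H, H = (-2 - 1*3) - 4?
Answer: 9/89 ≈ 0.10112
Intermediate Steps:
H = -9 (H = (-2 - 3) - 4 = -5 - 4 = -9)
Y(O) = -9
(-4*5*0 + 1/(-30 - 59))*Y(-3) = (-4*5*0 + 1/(-30 - 59))*(-9) = (-20*0 + 1/(-89))*(-9) = (0 - 1/89)*(-9) = -1/89*(-9) = 9/89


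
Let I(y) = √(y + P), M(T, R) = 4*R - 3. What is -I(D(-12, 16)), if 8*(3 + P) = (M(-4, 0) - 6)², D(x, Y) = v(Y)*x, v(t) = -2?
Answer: -√498/4 ≈ -5.5790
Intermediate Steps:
D(x, Y) = -2*x
M(T, R) = -3 + 4*R
P = 57/8 (P = -3 + ((-3 + 4*0) - 6)²/8 = -3 + ((-3 + 0) - 6)²/8 = -3 + (-3 - 6)²/8 = -3 + (⅛)*(-9)² = -3 + (⅛)*81 = -3 + 81/8 = 57/8 ≈ 7.1250)
I(y) = √(57/8 + y) (I(y) = √(y + 57/8) = √(57/8 + y))
-I(D(-12, 16)) = -√(114 + 16*(-2*(-12)))/4 = -√(114 + 16*24)/4 = -√(114 + 384)/4 = -√498/4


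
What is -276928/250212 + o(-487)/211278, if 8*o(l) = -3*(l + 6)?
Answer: -38975774663/35242860624 ≈ -1.1059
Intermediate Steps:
o(l) = -9/4 - 3*l/8 (o(l) = (-3*(l + 6))/8 = (-3*(6 + l))/8 = (-18 - 3*l)/8 = -9/4 - 3*l/8)
-276928/250212 + o(-487)/211278 = -276928/250212 + (-9/4 - 3/8*(-487))/211278 = -276928*1/250212 + (-9/4 + 1461/8)*(1/211278) = -69232/62553 + (1443/8)*(1/211278) = -69232/62553 + 481/563408 = -38975774663/35242860624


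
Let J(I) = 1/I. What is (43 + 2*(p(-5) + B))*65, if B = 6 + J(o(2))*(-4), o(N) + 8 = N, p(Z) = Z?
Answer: 9035/3 ≈ 3011.7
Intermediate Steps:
o(N) = -8 + N
B = 20/3 (B = 6 - 4/(-8 + 2) = 6 - 4/(-6) = 6 - ⅙*(-4) = 6 + ⅔ = 20/3 ≈ 6.6667)
(43 + 2*(p(-5) + B))*65 = (43 + 2*(-5 + 20/3))*65 = (43 + 2*(5/3))*65 = (43 + 10/3)*65 = (139/3)*65 = 9035/3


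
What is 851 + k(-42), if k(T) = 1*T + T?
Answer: 767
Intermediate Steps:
k(T) = 2*T (k(T) = T + T = 2*T)
851 + k(-42) = 851 + 2*(-42) = 851 - 84 = 767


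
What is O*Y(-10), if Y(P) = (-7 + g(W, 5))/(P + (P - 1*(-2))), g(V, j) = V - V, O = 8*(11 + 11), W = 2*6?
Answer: 616/9 ≈ 68.444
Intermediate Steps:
W = 12
O = 176 (O = 8*22 = 176)
g(V, j) = 0
Y(P) = -7/(2 + 2*P) (Y(P) = (-7 + 0)/(P + (P - 1*(-2))) = -7/(P + (P + 2)) = -7/(P + (2 + P)) = -7/(2 + 2*P))
O*Y(-10) = 176*(-7/(2 + 2*(-10))) = 176*(-7/(2 - 20)) = 176*(-7/(-18)) = 176*(-7*(-1/18)) = 176*(7/18) = 616/9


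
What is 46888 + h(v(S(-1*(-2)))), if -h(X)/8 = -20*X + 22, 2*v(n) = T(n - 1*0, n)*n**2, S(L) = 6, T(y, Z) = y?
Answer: 63992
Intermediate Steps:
v(n) = n**3/2 (v(n) = ((n - 1*0)*n**2)/2 = ((n + 0)*n**2)/2 = (n*n**2)/2 = n**3/2)
h(X) = -176 + 160*X (h(X) = -8*(-20*X + 22) = -8*(22 - 20*X) = -176 + 160*X)
46888 + h(v(S(-1*(-2)))) = 46888 + (-176 + 160*((1/2)*6**3)) = 46888 + (-176 + 160*((1/2)*216)) = 46888 + (-176 + 160*108) = 46888 + (-176 + 17280) = 46888 + 17104 = 63992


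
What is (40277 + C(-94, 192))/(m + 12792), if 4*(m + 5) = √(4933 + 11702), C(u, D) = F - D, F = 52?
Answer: 8211709104/2616101269 - 160548*√16635/2616101269 ≈ 3.1310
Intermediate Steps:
C(u, D) = 52 - D
m = -5 + √16635/4 (m = -5 + √(4933 + 11702)/4 = -5 + √16635/4 ≈ 27.244)
(40277 + C(-94, 192))/(m + 12792) = (40277 + (52 - 1*192))/((-5 + √16635/4) + 12792) = (40277 + (52 - 192))/(12787 + √16635/4) = (40277 - 140)/(12787 + √16635/4) = 40137/(12787 + √16635/4)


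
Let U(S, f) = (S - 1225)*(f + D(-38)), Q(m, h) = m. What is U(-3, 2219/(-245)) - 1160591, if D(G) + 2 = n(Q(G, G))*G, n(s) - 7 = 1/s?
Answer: -28755749/35 ≈ -8.2159e+5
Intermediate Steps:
n(s) = 7 + 1/s
D(G) = -2 + G*(7 + 1/G) (D(G) = -2 + (7 + 1/G)*G = -2 + G*(7 + 1/G))
U(S, f) = (-1225 + S)*(-267 + f) (U(S, f) = (S - 1225)*(f + (-1 + 7*(-38))) = (-1225 + S)*(f + (-1 - 266)) = (-1225 + S)*(f - 267) = (-1225 + S)*(-267 + f))
U(-3, 2219/(-245)) - 1160591 = (327075 - 2718275/(-245) - 267*(-3) - 6657/(-245)) - 1160591 = (327075 - 2718275*(-1)/245 + 801 - 6657*(-1)/245) - 1160591 = (327075 - 1225*(-317/35) + 801 - 3*(-317/35)) - 1160591 = (327075 + 11095 + 801 + 951/35) - 1160591 = 11864936/35 - 1160591 = -28755749/35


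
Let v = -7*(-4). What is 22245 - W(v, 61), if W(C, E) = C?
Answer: 22217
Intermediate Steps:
v = 28
22245 - W(v, 61) = 22245 - 1*28 = 22245 - 28 = 22217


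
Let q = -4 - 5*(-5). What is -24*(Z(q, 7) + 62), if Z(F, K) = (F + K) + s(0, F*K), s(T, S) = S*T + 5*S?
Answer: -19800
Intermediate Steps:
q = 21 (q = -4 + 25 = 21)
s(T, S) = 5*S + S*T
Z(F, K) = F + K + 5*F*K (Z(F, K) = (F + K) + (F*K)*(5 + 0) = (F + K) + (F*K)*5 = (F + K) + 5*F*K = F + K + 5*F*K)
-24*(Z(q, 7) + 62) = -24*((21 + 7 + 5*21*7) + 62) = -24*((21 + 7 + 735) + 62) = -24*(763 + 62) = -24*825 = -19800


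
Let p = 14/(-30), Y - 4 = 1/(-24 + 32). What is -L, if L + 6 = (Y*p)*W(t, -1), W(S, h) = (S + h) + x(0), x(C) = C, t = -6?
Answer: -299/40 ≈ -7.4750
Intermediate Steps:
W(S, h) = S + h (W(S, h) = (S + h) + 0 = S + h)
Y = 33/8 (Y = 4 + 1/(-24 + 32) = 4 + 1/8 = 4 + ⅛ = 33/8 ≈ 4.1250)
p = -7/15 (p = 14*(-1/30) = -7/15 ≈ -0.46667)
L = 299/40 (L = -6 + ((33/8)*(-7/15))*(-6 - 1) = -6 - 77/40*(-7) = -6 + 539/40 = 299/40 ≈ 7.4750)
-L = -1*299/40 = -299/40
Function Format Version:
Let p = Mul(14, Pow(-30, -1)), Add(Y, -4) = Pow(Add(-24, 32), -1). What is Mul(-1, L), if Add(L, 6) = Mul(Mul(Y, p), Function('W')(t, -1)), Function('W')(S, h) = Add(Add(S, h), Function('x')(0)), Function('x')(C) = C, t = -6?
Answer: Rational(-299, 40) ≈ -7.4750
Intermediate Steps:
Function('W')(S, h) = Add(S, h) (Function('W')(S, h) = Add(Add(S, h), 0) = Add(S, h))
Y = Rational(33, 8) (Y = Add(4, Pow(Add(-24, 32), -1)) = Add(4, Pow(8, -1)) = Add(4, Rational(1, 8)) = Rational(33, 8) ≈ 4.1250)
p = Rational(-7, 15) (p = Mul(14, Rational(-1, 30)) = Rational(-7, 15) ≈ -0.46667)
L = Rational(299, 40) (L = Add(-6, Mul(Mul(Rational(33, 8), Rational(-7, 15)), Add(-6, -1))) = Add(-6, Mul(Rational(-77, 40), -7)) = Add(-6, Rational(539, 40)) = Rational(299, 40) ≈ 7.4750)
Mul(-1, L) = Mul(-1, Rational(299, 40)) = Rational(-299, 40)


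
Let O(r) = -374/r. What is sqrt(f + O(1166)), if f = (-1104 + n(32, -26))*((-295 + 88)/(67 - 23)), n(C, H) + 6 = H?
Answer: sqrt(1816381391)/583 ≈ 73.103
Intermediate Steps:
n(C, H) = -6 + H
f = 58788/11 (f = (-1104 + (-6 - 26))*((-295 + 88)/(67 - 23)) = (-1104 - 32)*(-207/44) = -(-235152)/44 = -1136*(-207/44) = 58788/11 ≈ 5344.4)
sqrt(f + O(1166)) = sqrt(58788/11 - 374/1166) = sqrt(58788/11 - 374*1/1166) = sqrt(58788/11 - 17/53) = sqrt(3115577/583) = sqrt(1816381391)/583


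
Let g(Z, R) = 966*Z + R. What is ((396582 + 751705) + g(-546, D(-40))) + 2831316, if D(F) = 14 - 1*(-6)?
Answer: 3452187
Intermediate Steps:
D(F) = 20 (D(F) = 14 + 6 = 20)
g(Z, R) = R + 966*Z
((396582 + 751705) + g(-546, D(-40))) + 2831316 = ((396582 + 751705) + (20 + 966*(-546))) + 2831316 = (1148287 + (20 - 527436)) + 2831316 = (1148287 - 527416) + 2831316 = 620871 + 2831316 = 3452187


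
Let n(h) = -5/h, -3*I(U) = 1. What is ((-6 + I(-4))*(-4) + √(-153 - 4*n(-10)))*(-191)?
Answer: -14516/3 - 191*I*√155 ≈ -4838.7 - 2377.9*I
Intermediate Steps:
I(U) = -⅓ (I(U) = -⅓*1 = -⅓)
((-6 + I(-4))*(-4) + √(-153 - 4*n(-10)))*(-191) = ((-6 - ⅓)*(-4) + √(-153 - (-20)/(-10)))*(-191) = (-19/3*(-4) + √(-153 - (-20)*(-1)/10))*(-191) = (76/3 + √(-153 - 4*½))*(-191) = (76/3 + √(-153 - 2))*(-191) = (76/3 + √(-155))*(-191) = (76/3 + I*√155)*(-191) = -14516/3 - 191*I*√155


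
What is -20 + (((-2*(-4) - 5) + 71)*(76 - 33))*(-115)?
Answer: -365950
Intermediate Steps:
-20 + (((-2*(-4) - 5) + 71)*(76 - 33))*(-115) = -20 + (((8 - 5) + 71)*43)*(-115) = -20 + ((3 + 71)*43)*(-115) = -20 + (74*43)*(-115) = -20 + 3182*(-115) = -20 - 365930 = -365950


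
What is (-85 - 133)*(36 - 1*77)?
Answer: 8938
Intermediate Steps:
(-85 - 133)*(36 - 1*77) = -218*(36 - 77) = -218*(-41) = 8938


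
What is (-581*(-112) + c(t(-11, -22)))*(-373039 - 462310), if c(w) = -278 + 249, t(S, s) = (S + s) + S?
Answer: -54333605007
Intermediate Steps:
t(S, s) = s + 2*S
c(w) = -29
(-581*(-112) + c(t(-11, -22)))*(-373039 - 462310) = (-581*(-112) - 29)*(-373039 - 462310) = (65072 - 29)*(-835349) = 65043*(-835349) = -54333605007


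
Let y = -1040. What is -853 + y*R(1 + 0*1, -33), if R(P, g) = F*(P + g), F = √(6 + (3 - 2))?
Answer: -853 + 33280*√7 ≈ 87198.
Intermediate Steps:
F = √7 (F = √(6 + 1) = √7 ≈ 2.6458)
R(P, g) = √7*(P + g)
-853 + y*R(1 + 0*1, -33) = -853 - 1040*√7*((1 + 0*1) - 33) = -853 - 1040*√7*((1 + 0) - 33) = -853 - 1040*√7*(1 - 33) = -853 - 1040*√7*(-32) = -853 - (-33280)*√7 = -853 + 33280*√7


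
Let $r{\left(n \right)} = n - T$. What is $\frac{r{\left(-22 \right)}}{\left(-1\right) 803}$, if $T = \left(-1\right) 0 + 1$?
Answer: $\frac{23}{803} \approx 0.028643$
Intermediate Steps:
$T = 1$ ($T = 0 + 1 = 1$)
$r{\left(n \right)} = -1 + n$ ($r{\left(n \right)} = n - 1 = -1 + n$)
$\frac{r{\left(-22 \right)}}{\left(-1\right) 803} = \frac{-1 - 22}{\left(-1\right) 803} = - \frac{23}{-803} = \left(-23\right) \left(- \frac{1}{803}\right) = \frac{23}{803}$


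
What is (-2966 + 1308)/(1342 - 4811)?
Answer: 1658/3469 ≈ 0.47795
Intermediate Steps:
(-2966 + 1308)/(1342 - 4811) = -1658/(-3469) = -1658*(-1/3469) = 1658/3469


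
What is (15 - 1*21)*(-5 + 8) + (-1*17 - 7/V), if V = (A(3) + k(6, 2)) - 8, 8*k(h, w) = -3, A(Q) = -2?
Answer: -2849/83 ≈ -34.325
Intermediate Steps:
k(h, w) = -3/8 (k(h, w) = (⅛)*(-3) = -3/8)
V = -83/8 (V = (-2 - 3/8) - 8 = -19/8 - 8 = -83/8 ≈ -10.375)
(15 - 1*21)*(-5 + 8) + (-1*17 - 7/V) = (15 - 1*21)*(-5 + 8) + (-1*17 - 7/(-83/8)) = (15 - 21)*3 + (-17 - 7*(-8)/83) = -6*3 + (-17 - 1*(-56/83)) = -18 + (-17 + 56/83) = -18 - 1355/83 = -2849/83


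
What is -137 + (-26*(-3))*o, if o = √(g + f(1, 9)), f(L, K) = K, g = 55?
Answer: 487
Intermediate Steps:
o = 8 (o = √(55 + 9) = √64 = 8)
-137 + (-26*(-3))*o = -137 - 26*(-3)*8 = -137 + 78*8 = -137 + 624 = 487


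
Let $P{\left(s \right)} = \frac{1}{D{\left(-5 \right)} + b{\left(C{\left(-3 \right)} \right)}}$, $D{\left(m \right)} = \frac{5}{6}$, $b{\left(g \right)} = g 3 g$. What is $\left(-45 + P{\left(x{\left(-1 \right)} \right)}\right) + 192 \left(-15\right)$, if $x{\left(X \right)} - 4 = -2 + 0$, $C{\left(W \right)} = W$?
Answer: $- \frac{488469}{167} \approx -2925.0$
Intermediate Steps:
$x{\left(X \right)} = 2$ ($x{\left(X \right)} = 4 + \left(-2 + 0\right) = 4 - 2 = 2$)
$b{\left(g \right)} = 3 g^{2}$ ($b{\left(g \right)} = 3 g g = 3 g^{2}$)
$D{\left(m \right)} = \frac{5}{6}$ ($D{\left(m \right)} = 5 \cdot \frac{1}{6} = \frac{5}{6}$)
$P{\left(s \right)} = \frac{6}{167}$ ($P{\left(s \right)} = \frac{1}{\frac{5}{6} + 3 \left(-3\right)^{2}} = \frac{1}{\frac{5}{6} + 3 \cdot 9} = \frac{1}{\frac{5}{6} + 27} = \frac{1}{\frac{167}{6}} = \frac{6}{167}$)
$\left(-45 + P{\left(x{\left(-1 \right)} \right)}\right) + 192 \left(-15\right) = \left(-45 + \frac{6}{167}\right) + 192 \left(-15\right) = - \frac{7509}{167} - 2880 = - \frac{488469}{167}$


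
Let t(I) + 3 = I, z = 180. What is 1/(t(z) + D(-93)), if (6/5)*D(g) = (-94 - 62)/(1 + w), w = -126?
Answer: 25/4451 ≈ 0.0056167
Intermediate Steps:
t(I) = -3 + I
D(g) = 26/25 (D(g) = 5*((-94 - 62)/(1 - 126))/6 = 5*(-156/(-125))/6 = 5*(-156*(-1/125))/6 = (5/6)*(156/125) = 26/25)
1/(t(z) + D(-93)) = 1/((-3 + 180) + 26/25) = 1/(177 + 26/25) = 1/(4451/25) = 25/4451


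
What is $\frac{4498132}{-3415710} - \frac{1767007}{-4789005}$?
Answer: $- \frac{12606498503}{13299066885} \approx -0.94792$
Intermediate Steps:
$\frac{4498132}{-3415710} - \frac{1767007}{-4789005} = 4498132 \left(- \frac{1}{3415710}\right) - - \frac{1767007}{4789005} = - \frac{2249066}{1707855} + \frac{1767007}{4789005} = - \frac{12606498503}{13299066885}$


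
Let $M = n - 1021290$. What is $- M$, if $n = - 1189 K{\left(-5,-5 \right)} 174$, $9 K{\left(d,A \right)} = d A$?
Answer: $\frac{4787920}{3} \approx 1.596 \cdot 10^{6}$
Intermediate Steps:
$K{\left(d,A \right)} = \frac{A d}{9}$ ($K{\left(d,A \right)} = \frac{d A}{9} = \frac{A d}{9}$)
$n = - \frac{1724050}{3}$ ($n = - 1189 \cdot \frac{1}{9} \left(-5\right) \left(-5\right) 174 = \left(-1189\right) \frac{25}{9} \cdot 174 = \left(- \frac{29725}{9}\right) 174 = - \frac{1724050}{3} \approx -5.7468 \cdot 10^{5}$)
$M = - \frac{4787920}{3}$ ($M = - \frac{1724050}{3} - 1021290 = - \frac{4787920}{3} \approx -1.596 \cdot 10^{6}$)
$- M = \left(-1\right) \left(- \frac{4787920}{3}\right) = \frac{4787920}{3}$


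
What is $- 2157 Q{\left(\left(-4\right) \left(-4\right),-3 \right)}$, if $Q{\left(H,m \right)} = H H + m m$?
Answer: $-571605$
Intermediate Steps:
$Q{\left(H,m \right)} = H^{2} + m^{2}$
$- 2157 Q{\left(\left(-4\right) \left(-4\right),-3 \right)} = - 2157 \left(\left(\left(-4\right) \left(-4\right)\right)^{2} + \left(-3\right)^{2}\right) = - 2157 \left(16^{2} + 9\right) = - 2157 \left(256 + 9\right) = \left(-2157\right) 265 = -571605$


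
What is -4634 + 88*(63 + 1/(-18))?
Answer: 8146/9 ≈ 905.11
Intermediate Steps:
-4634 + 88*(63 + 1/(-18)) = -4634 + 88*(63 - 1/18) = -4634 + 88*(1133/18) = -4634 + 49852/9 = 8146/9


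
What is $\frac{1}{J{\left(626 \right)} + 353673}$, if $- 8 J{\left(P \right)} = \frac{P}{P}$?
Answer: $\frac{8}{2829383} \approx 2.8275 \cdot 10^{-6}$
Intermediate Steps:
$J{\left(P \right)} = - \frac{1}{8}$ ($J{\left(P \right)} = - \frac{P \frac{1}{P}}{8} = \left(- \frac{1}{8}\right) 1 = - \frac{1}{8}$)
$\frac{1}{J{\left(626 \right)} + 353673} = \frac{1}{- \frac{1}{8} + 353673} = \frac{1}{\frac{2829383}{8}} = \frac{8}{2829383}$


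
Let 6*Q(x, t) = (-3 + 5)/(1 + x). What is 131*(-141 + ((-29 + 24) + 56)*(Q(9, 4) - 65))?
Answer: -4525133/10 ≈ -4.5251e+5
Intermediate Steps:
Q(x, t) = 1/(3*(1 + x)) (Q(x, t) = ((-3 + 5)/(1 + x))/6 = (2/(1 + x))/6 = 1/(3*(1 + x)))
131*(-141 + ((-29 + 24) + 56)*(Q(9, 4) - 65)) = 131*(-141 + ((-29 + 24) + 56)*(1/(3*(1 + 9)) - 65)) = 131*(-141 + (-5 + 56)*((1/3)/10 - 65)) = 131*(-141 + 51*((1/3)*(1/10) - 65)) = 131*(-141 + 51*(1/30 - 65)) = 131*(-141 + 51*(-1949/30)) = 131*(-141 - 33133/10) = 131*(-34543/10) = -4525133/10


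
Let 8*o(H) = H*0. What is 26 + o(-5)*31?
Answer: 26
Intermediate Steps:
o(H) = 0 (o(H) = (H*0)/8 = (⅛)*0 = 0)
26 + o(-5)*31 = 26 + 0*31 = 26 + 0 = 26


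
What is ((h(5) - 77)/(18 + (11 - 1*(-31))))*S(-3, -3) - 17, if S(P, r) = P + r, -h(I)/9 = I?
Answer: -24/5 ≈ -4.8000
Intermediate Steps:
h(I) = -9*I
((h(5) - 77)/(18 + (11 - 1*(-31))))*S(-3, -3) - 17 = ((-9*5 - 77)/(18 + (11 - 1*(-31))))*(-3 - 3) - 17 = ((-45 - 77)/(18 + (11 + 31)))*(-6) - 17 = -122/(18 + 42)*(-6) - 17 = -122/60*(-6) - 17 = -122*1/60*(-6) - 17 = -61/30*(-6) - 17 = 61/5 - 17 = -24/5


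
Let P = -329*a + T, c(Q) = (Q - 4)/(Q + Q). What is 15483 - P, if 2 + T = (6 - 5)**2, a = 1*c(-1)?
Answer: 32613/2 ≈ 16307.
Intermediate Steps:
c(Q) = (-4 + Q)/(2*Q) (c(Q) = (-4 + Q)/((2*Q)) = (-4 + Q)*(1/(2*Q)) = (-4 + Q)/(2*Q))
a = 5/2 (a = 1*((1/2)*(-4 - 1)/(-1)) = 1*((1/2)*(-1)*(-5)) = 1*(5/2) = 5/2 ≈ 2.5000)
T = -1 (T = -2 + (6 - 5)**2 = -2 + 1**2 = -2 + 1 = -1)
P = -1647/2 (P = -329*5/2 - 1 = -1645/2 - 1 = -1647/2 ≈ -823.50)
15483 - P = 15483 - 1*(-1647/2) = 15483 + 1647/2 = 32613/2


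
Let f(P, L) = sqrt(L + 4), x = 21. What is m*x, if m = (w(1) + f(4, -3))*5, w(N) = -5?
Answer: -420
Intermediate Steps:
f(P, L) = sqrt(4 + L)
m = -20 (m = (-5 + sqrt(4 - 3))*5 = (-5 + sqrt(1))*5 = (-5 + 1)*5 = -4*5 = -20)
m*x = -20*21 = -420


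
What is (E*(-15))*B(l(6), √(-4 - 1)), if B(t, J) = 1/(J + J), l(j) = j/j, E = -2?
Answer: -3*I*√5 ≈ -6.7082*I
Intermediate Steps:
l(j) = 1
B(t, J) = 1/(2*J)
(E*(-15))*B(l(6), √(-4 - 1)) = (-2*(-15))*(1/(2*(√(-4 - 1)))) = 30*(1/(2*(√(-5)))) = 30*(1/(2*((I*√5)))) = 30*((-I*√5/5)/2) = 30*(-I*√5/10) = -3*I*√5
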